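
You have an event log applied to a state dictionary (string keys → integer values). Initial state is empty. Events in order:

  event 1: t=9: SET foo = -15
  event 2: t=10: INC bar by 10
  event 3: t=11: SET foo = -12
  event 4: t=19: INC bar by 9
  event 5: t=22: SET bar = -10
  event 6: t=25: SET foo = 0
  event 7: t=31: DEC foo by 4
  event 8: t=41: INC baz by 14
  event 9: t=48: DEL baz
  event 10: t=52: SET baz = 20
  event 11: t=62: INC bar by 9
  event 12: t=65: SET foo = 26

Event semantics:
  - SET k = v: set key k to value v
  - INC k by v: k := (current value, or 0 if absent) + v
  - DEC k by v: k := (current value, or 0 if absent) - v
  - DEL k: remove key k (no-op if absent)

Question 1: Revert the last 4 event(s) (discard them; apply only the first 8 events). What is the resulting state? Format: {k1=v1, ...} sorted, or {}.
Keep first 8 events (discard last 4):
  after event 1 (t=9: SET foo = -15): {foo=-15}
  after event 2 (t=10: INC bar by 10): {bar=10, foo=-15}
  after event 3 (t=11: SET foo = -12): {bar=10, foo=-12}
  after event 4 (t=19: INC bar by 9): {bar=19, foo=-12}
  after event 5 (t=22: SET bar = -10): {bar=-10, foo=-12}
  after event 6 (t=25: SET foo = 0): {bar=-10, foo=0}
  after event 7 (t=31: DEC foo by 4): {bar=-10, foo=-4}
  after event 8 (t=41: INC baz by 14): {bar=-10, baz=14, foo=-4}

Answer: {bar=-10, baz=14, foo=-4}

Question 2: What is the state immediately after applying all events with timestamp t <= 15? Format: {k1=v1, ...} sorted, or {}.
Apply events with t <= 15 (3 events):
  after event 1 (t=9: SET foo = -15): {foo=-15}
  after event 2 (t=10: INC bar by 10): {bar=10, foo=-15}
  after event 3 (t=11: SET foo = -12): {bar=10, foo=-12}

Answer: {bar=10, foo=-12}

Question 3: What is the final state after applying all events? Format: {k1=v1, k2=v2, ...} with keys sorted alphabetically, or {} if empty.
Answer: {bar=-1, baz=20, foo=26}

Derivation:
  after event 1 (t=9: SET foo = -15): {foo=-15}
  after event 2 (t=10: INC bar by 10): {bar=10, foo=-15}
  after event 3 (t=11: SET foo = -12): {bar=10, foo=-12}
  after event 4 (t=19: INC bar by 9): {bar=19, foo=-12}
  after event 5 (t=22: SET bar = -10): {bar=-10, foo=-12}
  after event 6 (t=25: SET foo = 0): {bar=-10, foo=0}
  after event 7 (t=31: DEC foo by 4): {bar=-10, foo=-4}
  after event 8 (t=41: INC baz by 14): {bar=-10, baz=14, foo=-4}
  after event 9 (t=48: DEL baz): {bar=-10, foo=-4}
  after event 10 (t=52: SET baz = 20): {bar=-10, baz=20, foo=-4}
  after event 11 (t=62: INC bar by 9): {bar=-1, baz=20, foo=-4}
  after event 12 (t=65: SET foo = 26): {bar=-1, baz=20, foo=26}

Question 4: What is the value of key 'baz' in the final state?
Answer: 20

Derivation:
Track key 'baz' through all 12 events:
  event 1 (t=9: SET foo = -15): baz unchanged
  event 2 (t=10: INC bar by 10): baz unchanged
  event 3 (t=11: SET foo = -12): baz unchanged
  event 4 (t=19: INC bar by 9): baz unchanged
  event 5 (t=22: SET bar = -10): baz unchanged
  event 6 (t=25: SET foo = 0): baz unchanged
  event 7 (t=31: DEC foo by 4): baz unchanged
  event 8 (t=41: INC baz by 14): baz (absent) -> 14
  event 9 (t=48: DEL baz): baz 14 -> (absent)
  event 10 (t=52: SET baz = 20): baz (absent) -> 20
  event 11 (t=62: INC bar by 9): baz unchanged
  event 12 (t=65: SET foo = 26): baz unchanged
Final: baz = 20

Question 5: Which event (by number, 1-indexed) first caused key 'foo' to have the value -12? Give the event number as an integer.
Answer: 3

Derivation:
Looking for first event where foo becomes -12:
  event 1: foo = -15
  event 2: foo = -15
  event 3: foo -15 -> -12  <-- first match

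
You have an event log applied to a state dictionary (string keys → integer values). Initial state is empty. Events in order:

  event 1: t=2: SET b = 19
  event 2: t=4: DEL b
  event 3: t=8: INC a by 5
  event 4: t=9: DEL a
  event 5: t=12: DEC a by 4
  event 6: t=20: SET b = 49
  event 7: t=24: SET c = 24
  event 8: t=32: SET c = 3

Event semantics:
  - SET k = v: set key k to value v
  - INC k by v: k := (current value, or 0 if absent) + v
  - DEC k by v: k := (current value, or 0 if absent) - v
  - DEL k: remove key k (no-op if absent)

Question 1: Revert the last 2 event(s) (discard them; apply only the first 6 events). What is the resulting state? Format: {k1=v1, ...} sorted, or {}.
Answer: {a=-4, b=49}

Derivation:
Keep first 6 events (discard last 2):
  after event 1 (t=2: SET b = 19): {b=19}
  after event 2 (t=4: DEL b): {}
  after event 3 (t=8: INC a by 5): {a=5}
  after event 4 (t=9: DEL a): {}
  after event 5 (t=12: DEC a by 4): {a=-4}
  after event 6 (t=20: SET b = 49): {a=-4, b=49}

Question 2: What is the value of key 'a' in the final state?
Answer: -4

Derivation:
Track key 'a' through all 8 events:
  event 1 (t=2: SET b = 19): a unchanged
  event 2 (t=4: DEL b): a unchanged
  event 3 (t=8: INC a by 5): a (absent) -> 5
  event 4 (t=9: DEL a): a 5 -> (absent)
  event 5 (t=12: DEC a by 4): a (absent) -> -4
  event 6 (t=20: SET b = 49): a unchanged
  event 7 (t=24: SET c = 24): a unchanged
  event 8 (t=32: SET c = 3): a unchanged
Final: a = -4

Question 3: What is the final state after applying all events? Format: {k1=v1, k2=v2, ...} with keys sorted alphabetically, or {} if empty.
  after event 1 (t=2: SET b = 19): {b=19}
  after event 2 (t=4: DEL b): {}
  after event 3 (t=8: INC a by 5): {a=5}
  after event 4 (t=9: DEL a): {}
  after event 5 (t=12: DEC a by 4): {a=-4}
  after event 6 (t=20: SET b = 49): {a=-4, b=49}
  after event 7 (t=24: SET c = 24): {a=-4, b=49, c=24}
  after event 8 (t=32: SET c = 3): {a=-4, b=49, c=3}

Answer: {a=-4, b=49, c=3}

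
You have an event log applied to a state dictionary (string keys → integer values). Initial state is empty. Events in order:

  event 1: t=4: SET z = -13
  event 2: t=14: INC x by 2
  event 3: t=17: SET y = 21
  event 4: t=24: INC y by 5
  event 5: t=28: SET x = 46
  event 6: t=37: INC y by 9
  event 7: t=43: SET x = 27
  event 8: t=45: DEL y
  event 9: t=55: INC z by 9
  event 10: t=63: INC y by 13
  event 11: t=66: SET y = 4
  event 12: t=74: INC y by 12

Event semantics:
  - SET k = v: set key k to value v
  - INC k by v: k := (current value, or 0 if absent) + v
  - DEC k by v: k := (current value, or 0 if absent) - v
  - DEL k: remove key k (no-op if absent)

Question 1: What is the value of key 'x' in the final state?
Track key 'x' through all 12 events:
  event 1 (t=4: SET z = -13): x unchanged
  event 2 (t=14: INC x by 2): x (absent) -> 2
  event 3 (t=17: SET y = 21): x unchanged
  event 4 (t=24: INC y by 5): x unchanged
  event 5 (t=28: SET x = 46): x 2 -> 46
  event 6 (t=37: INC y by 9): x unchanged
  event 7 (t=43: SET x = 27): x 46 -> 27
  event 8 (t=45: DEL y): x unchanged
  event 9 (t=55: INC z by 9): x unchanged
  event 10 (t=63: INC y by 13): x unchanged
  event 11 (t=66: SET y = 4): x unchanged
  event 12 (t=74: INC y by 12): x unchanged
Final: x = 27

Answer: 27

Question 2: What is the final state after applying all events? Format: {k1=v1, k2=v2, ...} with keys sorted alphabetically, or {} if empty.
  after event 1 (t=4: SET z = -13): {z=-13}
  after event 2 (t=14: INC x by 2): {x=2, z=-13}
  after event 3 (t=17: SET y = 21): {x=2, y=21, z=-13}
  after event 4 (t=24: INC y by 5): {x=2, y=26, z=-13}
  after event 5 (t=28: SET x = 46): {x=46, y=26, z=-13}
  after event 6 (t=37: INC y by 9): {x=46, y=35, z=-13}
  after event 7 (t=43: SET x = 27): {x=27, y=35, z=-13}
  after event 8 (t=45: DEL y): {x=27, z=-13}
  after event 9 (t=55: INC z by 9): {x=27, z=-4}
  after event 10 (t=63: INC y by 13): {x=27, y=13, z=-4}
  after event 11 (t=66: SET y = 4): {x=27, y=4, z=-4}
  after event 12 (t=74: INC y by 12): {x=27, y=16, z=-4}

Answer: {x=27, y=16, z=-4}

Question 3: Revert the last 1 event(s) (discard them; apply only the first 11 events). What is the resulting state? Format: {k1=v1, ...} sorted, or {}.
Answer: {x=27, y=4, z=-4}

Derivation:
Keep first 11 events (discard last 1):
  after event 1 (t=4: SET z = -13): {z=-13}
  after event 2 (t=14: INC x by 2): {x=2, z=-13}
  after event 3 (t=17: SET y = 21): {x=2, y=21, z=-13}
  after event 4 (t=24: INC y by 5): {x=2, y=26, z=-13}
  after event 5 (t=28: SET x = 46): {x=46, y=26, z=-13}
  after event 6 (t=37: INC y by 9): {x=46, y=35, z=-13}
  after event 7 (t=43: SET x = 27): {x=27, y=35, z=-13}
  after event 8 (t=45: DEL y): {x=27, z=-13}
  after event 9 (t=55: INC z by 9): {x=27, z=-4}
  after event 10 (t=63: INC y by 13): {x=27, y=13, z=-4}
  after event 11 (t=66: SET y = 4): {x=27, y=4, z=-4}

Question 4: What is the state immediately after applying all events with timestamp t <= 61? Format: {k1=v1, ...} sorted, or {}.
Answer: {x=27, z=-4}

Derivation:
Apply events with t <= 61 (9 events):
  after event 1 (t=4: SET z = -13): {z=-13}
  after event 2 (t=14: INC x by 2): {x=2, z=-13}
  after event 3 (t=17: SET y = 21): {x=2, y=21, z=-13}
  after event 4 (t=24: INC y by 5): {x=2, y=26, z=-13}
  after event 5 (t=28: SET x = 46): {x=46, y=26, z=-13}
  after event 6 (t=37: INC y by 9): {x=46, y=35, z=-13}
  after event 7 (t=43: SET x = 27): {x=27, y=35, z=-13}
  after event 8 (t=45: DEL y): {x=27, z=-13}
  after event 9 (t=55: INC z by 9): {x=27, z=-4}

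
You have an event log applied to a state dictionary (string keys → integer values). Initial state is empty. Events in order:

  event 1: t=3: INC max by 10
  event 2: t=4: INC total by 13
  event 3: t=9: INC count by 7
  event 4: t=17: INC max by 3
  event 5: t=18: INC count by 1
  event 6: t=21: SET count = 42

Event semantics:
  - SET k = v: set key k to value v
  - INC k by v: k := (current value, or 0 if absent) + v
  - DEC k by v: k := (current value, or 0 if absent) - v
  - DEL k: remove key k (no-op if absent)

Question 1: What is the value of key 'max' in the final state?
Track key 'max' through all 6 events:
  event 1 (t=3: INC max by 10): max (absent) -> 10
  event 2 (t=4: INC total by 13): max unchanged
  event 3 (t=9: INC count by 7): max unchanged
  event 4 (t=17: INC max by 3): max 10 -> 13
  event 5 (t=18: INC count by 1): max unchanged
  event 6 (t=21: SET count = 42): max unchanged
Final: max = 13

Answer: 13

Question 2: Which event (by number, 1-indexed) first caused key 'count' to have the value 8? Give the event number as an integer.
Answer: 5

Derivation:
Looking for first event where count becomes 8:
  event 3: count = 7
  event 4: count = 7
  event 5: count 7 -> 8  <-- first match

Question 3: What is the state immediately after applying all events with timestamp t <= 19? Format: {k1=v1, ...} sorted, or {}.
Apply events with t <= 19 (5 events):
  after event 1 (t=3: INC max by 10): {max=10}
  after event 2 (t=4: INC total by 13): {max=10, total=13}
  after event 3 (t=9: INC count by 7): {count=7, max=10, total=13}
  after event 4 (t=17: INC max by 3): {count=7, max=13, total=13}
  after event 5 (t=18: INC count by 1): {count=8, max=13, total=13}

Answer: {count=8, max=13, total=13}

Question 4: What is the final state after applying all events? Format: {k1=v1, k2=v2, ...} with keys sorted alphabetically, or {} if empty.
Answer: {count=42, max=13, total=13}

Derivation:
  after event 1 (t=3: INC max by 10): {max=10}
  after event 2 (t=4: INC total by 13): {max=10, total=13}
  after event 3 (t=9: INC count by 7): {count=7, max=10, total=13}
  after event 4 (t=17: INC max by 3): {count=7, max=13, total=13}
  after event 5 (t=18: INC count by 1): {count=8, max=13, total=13}
  after event 6 (t=21: SET count = 42): {count=42, max=13, total=13}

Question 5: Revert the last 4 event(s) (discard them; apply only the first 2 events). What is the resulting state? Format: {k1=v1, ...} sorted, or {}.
Keep first 2 events (discard last 4):
  after event 1 (t=3: INC max by 10): {max=10}
  after event 2 (t=4: INC total by 13): {max=10, total=13}

Answer: {max=10, total=13}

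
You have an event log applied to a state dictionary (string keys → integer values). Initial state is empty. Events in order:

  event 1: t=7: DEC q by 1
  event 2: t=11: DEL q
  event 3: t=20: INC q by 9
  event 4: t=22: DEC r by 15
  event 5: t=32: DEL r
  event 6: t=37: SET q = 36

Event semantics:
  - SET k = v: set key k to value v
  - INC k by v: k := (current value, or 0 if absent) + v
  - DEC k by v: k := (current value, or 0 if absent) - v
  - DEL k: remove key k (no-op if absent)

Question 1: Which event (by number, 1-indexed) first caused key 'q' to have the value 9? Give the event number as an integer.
Looking for first event where q becomes 9:
  event 1: q = -1
  event 2: q = (absent)
  event 3: q (absent) -> 9  <-- first match

Answer: 3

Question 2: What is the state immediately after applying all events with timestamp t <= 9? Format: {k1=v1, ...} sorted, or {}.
Answer: {q=-1}

Derivation:
Apply events with t <= 9 (1 events):
  after event 1 (t=7: DEC q by 1): {q=-1}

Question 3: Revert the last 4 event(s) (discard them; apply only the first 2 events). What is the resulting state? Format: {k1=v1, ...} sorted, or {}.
Keep first 2 events (discard last 4):
  after event 1 (t=7: DEC q by 1): {q=-1}
  after event 2 (t=11: DEL q): {}

Answer: {}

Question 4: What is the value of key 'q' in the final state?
Track key 'q' through all 6 events:
  event 1 (t=7: DEC q by 1): q (absent) -> -1
  event 2 (t=11: DEL q): q -1 -> (absent)
  event 3 (t=20: INC q by 9): q (absent) -> 9
  event 4 (t=22: DEC r by 15): q unchanged
  event 5 (t=32: DEL r): q unchanged
  event 6 (t=37: SET q = 36): q 9 -> 36
Final: q = 36

Answer: 36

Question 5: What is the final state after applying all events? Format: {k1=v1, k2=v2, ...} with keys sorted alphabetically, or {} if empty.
Answer: {q=36}

Derivation:
  after event 1 (t=7: DEC q by 1): {q=-1}
  after event 2 (t=11: DEL q): {}
  after event 3 (t=20: INC q by 9): {q=9}
  after event 4 (t=22: DEC r by 15): {q=9, r=-15}
  after event 5 (t=32: DEL r): {q=9}
  after event 6 (t=37: SET q = 36): {q=36}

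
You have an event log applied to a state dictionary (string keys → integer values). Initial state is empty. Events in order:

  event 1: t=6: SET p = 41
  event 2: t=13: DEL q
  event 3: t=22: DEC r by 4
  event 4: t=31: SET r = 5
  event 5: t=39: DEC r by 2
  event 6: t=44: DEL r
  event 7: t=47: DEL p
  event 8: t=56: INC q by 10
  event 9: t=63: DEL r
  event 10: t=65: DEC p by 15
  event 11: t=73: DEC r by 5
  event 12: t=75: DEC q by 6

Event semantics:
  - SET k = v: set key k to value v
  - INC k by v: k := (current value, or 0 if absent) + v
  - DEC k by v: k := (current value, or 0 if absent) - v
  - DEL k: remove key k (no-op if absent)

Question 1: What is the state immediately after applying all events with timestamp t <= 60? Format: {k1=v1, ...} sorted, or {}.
Apply events with t <= 60 (8 events):
  after event 1 (t=6: SET p = 41): {p=41}
  after event 2 (t=13: DEL q): {p=41}
  after event 3 (t=22: DEC r by 4): {p=41, r=-4}
  after event 4 (t=31: SET r = 5): {p=41, r=5}
  after event 5 (t=39: DEC r by 2): {p=41, r=3}
  after event 6 (t=44: DEL r): {p=41}
  after event 7 (t=47: DEL p): {}
  after event 8 (t=56: INC q by 10): {q=10}

Answer: {q=10}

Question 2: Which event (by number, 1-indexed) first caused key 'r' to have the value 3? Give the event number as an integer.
Answer: 5

Derivation:
Looking for first event where r becomes 3:
  event 3: r = -4
  event 4: r = 5
  event 5: r 5 -> 3  <-- first match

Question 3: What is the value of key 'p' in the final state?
Track key 'p' through all 12 events:
  event 1 (t=6: SET p = 41): p (absent) -> 41
  event 2 (t=13: DEL q): p unchanged
  event 3 (t=22: DEC r by 4): p unchanged
  event 4 (t=31: SET r = 5): p unchanged
  event 5 (t=39: DEC r by 2): p unchanged
  event 6 (t=44: DEL r): p unchanged
  event 7 (t=47: DEL p): p 41 -> (absent)
  event 8 (t=56: INC q by 10): p unchanged
  event 9 (t=63: DEL r): p unchanged
  event 10 (t=65: DEC p by 15): p (absent) -> -15
  event 11 (t=73: DEC r by 5): p unchanged
  event 12 (t=75: DEC q by 6): p unchanged
Final: p = -15

Answer: -15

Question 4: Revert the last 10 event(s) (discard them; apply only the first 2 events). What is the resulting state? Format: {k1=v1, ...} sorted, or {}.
Answer: {p=41}

Derivation:
Keep first 2 events (discard last 10):
  after event 1 (t=6: SET p = 41): {p=41}
  after event 2 (t=13: DEL q): {p=41}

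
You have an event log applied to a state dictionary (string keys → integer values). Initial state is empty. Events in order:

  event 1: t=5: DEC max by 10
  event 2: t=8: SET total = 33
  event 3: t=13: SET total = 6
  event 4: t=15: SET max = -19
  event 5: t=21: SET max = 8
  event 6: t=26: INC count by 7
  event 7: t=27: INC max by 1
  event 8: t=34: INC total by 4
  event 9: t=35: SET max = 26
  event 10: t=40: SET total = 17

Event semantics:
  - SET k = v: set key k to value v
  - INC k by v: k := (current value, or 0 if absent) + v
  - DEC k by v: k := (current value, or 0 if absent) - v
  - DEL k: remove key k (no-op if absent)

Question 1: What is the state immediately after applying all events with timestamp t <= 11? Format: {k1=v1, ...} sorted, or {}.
Apply events with t <= 11 (2 events):
  after event 1 (t=5: DEC max by 10): {max=-10}
  after event 2 (t=8: SET total = 33): {max=-10, total=33}

Answer: {max=-10, total=33}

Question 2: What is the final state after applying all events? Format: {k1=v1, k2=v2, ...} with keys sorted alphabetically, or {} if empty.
Answer: {count=7, max=26, total=17}

Derivation:
  after event 1 (t=5: DEC max by 10): {max=-10}
  after event 2 (t=8: SET total = 33): {max=-10, total=33}
  after event 3 (t=13: SET total = 6): {max=-10, total=6}
  after event 4 (t=15: SET max = -19): {max=-19, total=6}
  after event 5 (t=21: SET max = 8): {max=8, total=6}
  after event 6 (t=26: INC count by 7): {count=7, max=8, total=6}
  after event 7 (t=27: INC max by 1): {count=7, max=9, total=6}
  after event 8 (t=34: INC total by 4): {count=7, max=9, total=10}
  after event 9 (t=35: SET max = 26): {count=7, max=26, total=10}
  after event 10 (t=40: SET total = 17): {count=7, max=26, total=17}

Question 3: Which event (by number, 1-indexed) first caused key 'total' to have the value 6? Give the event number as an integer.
Looking for first event where total becomes 6:
  event 2: total = 33
  event 3: total 33 -> 6  <-- first match

Answer: 3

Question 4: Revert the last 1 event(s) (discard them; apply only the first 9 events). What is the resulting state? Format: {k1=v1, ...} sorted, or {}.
Answer: {count=7, max=26, total=10}

Derivation:
Keep first 9 events (discard last 1):
  after event 1 (t=5: DEC max by 10): {max=-10}
  after event 2 (t=8: SET total = 33): {max=-10, total=33}
  after event 3 (t=13: SET total = 6): {max=-10, total=6}
  after event 4 (t=15: SET max = -19): {max=-19, total=6}
  after event 5 (t=21: SET max = 8): {max=8, total=6}
  after event 6 (t=26: INC count by 7): {count=7, max=8, total=6}
  after event 7 (t=27: INC max by 1): {count=7, max=9, total=6}
  after event 8 (t=34: INC total by 4): {count=7, max=9, total=10}
  after event 9 (t=35: SET max = 26): {count=7, max=26, total=10}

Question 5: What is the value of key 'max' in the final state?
Answer: 26

Derivation:
Track key 'max' through all 10 events:
  event 1 (t=5: DEC max by 10): max (absent) -> -10
  event 2 (t=8: SET total = 33): max unchanged
  event 3 (t=13: SET total = 6): max unchanged
  event 4 (t=15: SET max = -19): max -10 -> -19
  event 5 (t=21: SET max = 8): max -19 -> 8
  event 6 (t=26: INC count by 7): max unchanged
  event 7 (t=27: INC max by 1): max 8 -> 9
  event 8 (t=34: INC total by 4): max unchanged
  event 9 (t=35: SET max = 26): max 9 -> 26
  event 10 (t=40: SET total = 17): max unchanged
Final: max = 26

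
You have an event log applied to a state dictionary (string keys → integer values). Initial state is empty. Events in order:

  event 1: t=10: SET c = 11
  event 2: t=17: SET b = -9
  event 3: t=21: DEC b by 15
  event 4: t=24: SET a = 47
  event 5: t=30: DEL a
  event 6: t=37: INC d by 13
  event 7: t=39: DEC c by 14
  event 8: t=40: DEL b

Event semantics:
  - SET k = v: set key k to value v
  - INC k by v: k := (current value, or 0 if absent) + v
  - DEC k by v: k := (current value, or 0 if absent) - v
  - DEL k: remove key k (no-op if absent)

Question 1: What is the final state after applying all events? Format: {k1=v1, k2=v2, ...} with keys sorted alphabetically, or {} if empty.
  after event 1 (t=10: SET c = 11): {c=11}
  after event 2 (t=17: SET b = -9): {b=-9, c=11}
  after event 3 (t=21: DEC b by 15): {b=-24, c=11}
  after event 4 (t=24: SET a = 47): {a=47, b=-24, c=11}
  after event 5 (t=30: DEL a): {b=-24, c=11}
  after event 6 (t=37: INC d by 13): {b=-24, c=11, d=13}
  after event 7 (t=39: DEC c by 14): {b=-24, c=-3, d=13}
  after event 8 (t=40: DEL b): {c=-3, d=13}

Answer: {c=-3, d=13}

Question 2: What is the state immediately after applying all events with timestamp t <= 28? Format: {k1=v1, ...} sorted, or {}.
Answer: {a=47, b=-24, c=11}

Derivation:
Apply events with t <= 28 (4 events):
  after event 1 (t=10: SET c = 11): {c=11}
  after event 2 (t=17: SET b = -9): {b=-9, c=11}
  after event 3 (t=21: DEC b by 15): {b=-24, c=11}
  after event 4 (t=24: SET a = 47): {a=47, b=-24, c=11}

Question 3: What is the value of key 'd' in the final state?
Track key 'd' through all 8 events:
  event 1 (t=10: SET c = 11): d unchanged
  event 2 (t=17: SET b = -9): d unchanged
  event 3 (t=21: DEC b by 15): d unchanged
  event 4 (t=24: SET a = 47): d unchanged
  event 5 (t=30: DEL a): d unchanged
  event 6 (t=37: INC d by 13): d (absent) -> 13
  event 7 (t=39: DEC c by 14): d unchanged
  event 8 (t=40: DEL b): d unchanged
Final: d = 13

Answer: 13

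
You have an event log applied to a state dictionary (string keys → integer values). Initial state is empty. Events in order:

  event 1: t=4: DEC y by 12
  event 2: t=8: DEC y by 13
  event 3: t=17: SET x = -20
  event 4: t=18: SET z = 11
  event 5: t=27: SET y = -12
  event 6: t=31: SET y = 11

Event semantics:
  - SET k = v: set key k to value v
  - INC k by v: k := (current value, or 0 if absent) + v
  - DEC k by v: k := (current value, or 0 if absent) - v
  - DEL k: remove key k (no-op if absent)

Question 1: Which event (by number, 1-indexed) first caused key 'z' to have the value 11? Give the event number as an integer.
Looking for first event where z becomes 11:
  event 4: z (absent) -> 11  <-- first match

Answer: 4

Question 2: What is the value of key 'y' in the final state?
Track key 'y' through all 6 events:
  event 1 (t=4: DEC y by 12): y (absent) -> -12
  event 2 (t=8: DEC y by 13): y -12 -> -25
  event 3 (t=17: SET x = -20): y unchanged
  event 4 (t=18: SET z = 11): y unchanged
  event 5 (t=27: SET y = -12): y -25 -> -12
  event 6 (t=31: SET y = 11): y -12 -> 11
Final: y = 11

Answer: 11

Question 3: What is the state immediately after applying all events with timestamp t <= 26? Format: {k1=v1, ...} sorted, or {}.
Answer: {x=-20, y=-25, z=11}

Derivation:
Apply events with t <= 26 (4 events):
  after event 1 (t=4: DEC y by 12): {y=-12}
  after event 2 (t=8: DEC y by 13): {y=-25}
  after event 3 (t=17: SET x = -20): {x=-20, y=-25}
  after event 4 (t=18: SET z = 11): {x=-20, y=-25, z=11}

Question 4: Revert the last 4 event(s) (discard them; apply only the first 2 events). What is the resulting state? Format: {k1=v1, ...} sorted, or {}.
Keep first 2 events (discard last 4):
  after event 1 (t=4: DEC y by 12): {y=-12}
  after event 2 (t=8: DEC y by 13): {y=-25}

Answer: {y=-25}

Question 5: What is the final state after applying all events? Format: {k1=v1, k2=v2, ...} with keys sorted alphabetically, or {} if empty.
Answer: {x=-20, y=11, z=11}

Derivation:
  after event 1 (t=4: DEC y by 12): {y=-12}
  after event 2 (t=8: DEC y by 13): {y=-25}
  after event 3 (t=17: SET x = -20): {x=-20, y=-25}
  after event 4 (t=18: SET z = 11): {x=-20, y=-25, z=11}
  after event 5 (t=27: SET y = -12): {x=-20, y=-12, z=11}
  after event 6 (t=31: SET y = 11): {x=-20, y=11, z=11}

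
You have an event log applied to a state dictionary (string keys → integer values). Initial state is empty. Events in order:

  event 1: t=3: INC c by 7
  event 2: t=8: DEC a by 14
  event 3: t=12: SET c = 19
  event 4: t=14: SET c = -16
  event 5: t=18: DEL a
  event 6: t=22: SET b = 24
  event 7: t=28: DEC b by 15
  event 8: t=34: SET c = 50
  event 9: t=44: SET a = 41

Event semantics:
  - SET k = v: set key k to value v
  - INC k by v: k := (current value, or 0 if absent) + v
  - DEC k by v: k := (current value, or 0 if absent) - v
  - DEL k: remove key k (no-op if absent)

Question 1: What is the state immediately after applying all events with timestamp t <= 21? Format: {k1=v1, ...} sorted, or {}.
Apply events with t <= 21 (5 events):
  after event 1 (t=3: INC c by 7): {c=7}
  after event 2 (t=8: DEC a by 14): {a=-14, c=7}
  after event 3 (t=12: SET c = 19): {a=-14, c=19}
  after event 4 (t=14: SET c = -16): {a=-14, c=-16}
  after event 5 (t=18: DEL a): {c=-16}

Answer: {c=-16}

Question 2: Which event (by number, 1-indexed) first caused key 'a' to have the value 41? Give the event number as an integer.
Answer: 9

Derivation:
Looking for first event where a becomes 41:
  event 2: a = -14
  event 3: a = -14
  event 4: a = -14
  event 5: a = (absent)
  event 9: a (absent) -> 41  <-- first match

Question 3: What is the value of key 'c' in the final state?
Track key 'c' through all 9 events:
  event 1 (t=3: INC c by 7): c (absent) -> 7
  event 2 (t=8: DEC a by 14): c unchanged
  event 3 (t=12: SET c = 19): c 7 -> 19
  event 4 (t=14: SET c = -16): c 19 -> -16
  event 5 (t=18: DEL a): c unchanged
  event 6 (t=22: SET b = 24): c unchanged
  event 7 (t=28: DEC b by 15): c unchanged
  event 8 (t=34: SET c = 50): c -16 -> 50
  event 9 (t=44: SET a = 41): c unchanged
Final: c = 50

Answer: 50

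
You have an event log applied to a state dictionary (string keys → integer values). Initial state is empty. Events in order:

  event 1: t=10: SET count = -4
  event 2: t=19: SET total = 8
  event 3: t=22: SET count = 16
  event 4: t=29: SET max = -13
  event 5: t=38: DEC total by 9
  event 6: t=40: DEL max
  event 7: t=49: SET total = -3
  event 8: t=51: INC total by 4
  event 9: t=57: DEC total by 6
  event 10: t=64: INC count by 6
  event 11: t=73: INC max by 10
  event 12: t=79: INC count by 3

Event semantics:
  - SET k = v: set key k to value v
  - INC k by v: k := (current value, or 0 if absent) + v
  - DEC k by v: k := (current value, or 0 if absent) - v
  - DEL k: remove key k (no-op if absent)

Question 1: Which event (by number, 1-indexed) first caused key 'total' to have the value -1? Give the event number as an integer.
Looking for first event where total becomes -1:
  event 2: total = 8
  event 3: total = 8
  event 4: total = 8
  event 5: total 8 -> -1  <-- first match

Answer: 5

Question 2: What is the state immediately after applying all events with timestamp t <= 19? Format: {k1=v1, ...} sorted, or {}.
Apply events with t <= 19 (2 events):
  after event 1 (t=10: SET count = -4): {count=-4}
  after event 2 (t=19: SET total = 8): {count=-4, total=8}

Answer: {count=-4, total=8}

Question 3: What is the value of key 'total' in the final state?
Track key 'total' through all 12 events:
  event 1 (t=10: SET count = -4): total unchanged
  event 2 (t=19: SET total = 8): total (absent) -> 8
  event 3 (t=22: SET count = 16): total unchanged
  event 4 (t=29: SET max = -13): total unchanged
  event 5 (t=38: DEC total by 9): total 8 -> -1
  event 6 (t=40: DEL max): total unchanged
  event 7 (t=49: SET total = -3): total -1 -> -3
  event 8 (t=51: INC total by 4): total -3 -> 1
  event 9 (t=57: DEC total by 6): total 1 -> -5
  event 10 (t=64: INC count by 6): total unchanged
  event 11 (t=73: INC max by 10): total unchanged
  event 12 (t=79: INC count by 3): total unchanged
Final: total = -5

Answer: -5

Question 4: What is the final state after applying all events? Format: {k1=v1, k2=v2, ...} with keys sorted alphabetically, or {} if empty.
  after event 1 (t=10: SET count = -4): {count=-4}
  after event 2 (t=19: SET total = 8): {count=-4, total=8}
  after event 3 (t=22: SET count = 16): {count=16, total=8}
  after event 4 (t=29: SET max = -13): {count=16, max=-13, total=8}
  after event 5 (t=38: DEC total by 9): {count=16, max=-13, total=-1}
  after event 6 (t=40: DEL max): {count=16, total=-1}
  after event 7 (t=49: SET total = -3): {count=16, total=-3}
  after event 8 (t=51: INC total by 4): {count=16, total=1}
  after event 9 (t=57: DEC total by 6): {count=16, total=-5}
  after event 10 (t=64: INC count by 6): {count=22, total=-5}
  after event 11 (t=73: INC max by 10): {count=22, max=10, total=-5}
  after event 12 (t=79: INC count by 3): {count=25, max=10, total=-5}

Answer: {count=25, max=10, total=-5}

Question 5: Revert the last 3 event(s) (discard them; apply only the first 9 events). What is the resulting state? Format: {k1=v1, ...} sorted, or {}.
Keep first 9 events (discard last 3):
  after event 1 (t=10: SET count = -4): {count=-4}
  after event 2 (t=19: SET total = 8): {count=-4, total=8}
  after event 3 (t=22: SET count = 16): {count=16, total=8}
  after event 4 (t=29: SET max = -13): {count=16, max=-13, total=8}
  after event 5 (t=38: DEC total by 9): {count=16, max=-13, total=-1}
  after event 6 (t=40: DEL max): {count=16, total=-1}
  after event 7 (t=49: SET total = -3): {count=16, total=-3}
  after event 8 (t=51: INC total by 4): {count=16, total=1}
  after event 9 (t=57: DEC total by 6): {count=16, total=-5}

Answer: {count=16, total=-5}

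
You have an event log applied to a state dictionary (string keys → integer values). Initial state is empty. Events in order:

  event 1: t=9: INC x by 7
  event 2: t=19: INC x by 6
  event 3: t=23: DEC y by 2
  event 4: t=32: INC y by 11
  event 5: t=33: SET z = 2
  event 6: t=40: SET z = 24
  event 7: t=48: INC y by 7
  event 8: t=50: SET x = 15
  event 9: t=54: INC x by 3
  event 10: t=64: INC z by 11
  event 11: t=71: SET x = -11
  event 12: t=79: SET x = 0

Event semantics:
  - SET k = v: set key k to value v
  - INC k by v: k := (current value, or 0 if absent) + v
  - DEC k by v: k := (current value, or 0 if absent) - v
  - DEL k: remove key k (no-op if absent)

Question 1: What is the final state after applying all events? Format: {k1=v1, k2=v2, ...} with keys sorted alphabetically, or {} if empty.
  after event 1 (t=9: INC x by 7): {x=7}
  after event 2 (t=19: INC x by 6): {x=13}
  after event 3 (t=23: DEC y by 2): {x=13, y=-2}
  after event 4 (t=32: INC y by 11): {x=13, y=9}
  after event 5 (t=33: SET z = 2): {x=13, y=9, z=2}
  after event 6 (t=40: SET z = 24): {x=13, y=9, z=24}
  after event 7 (t=48: INC y by 7): {x=13, y=16, z=24}
  after event 8 (t=50: SET x = 15): {x=15, y=16, z=24}
  after event 9 (t=54: INC x by 3): {x=18, y=16, z=24}
  after event 10 (t=64: INC z by 11): {x=18, y=16, z=35}
  after event 11 (t=71: SET x = -11): {x=-11, y=16, z=35}
  after event 12 (t=79: SET x = 0): {x=0, y=16, z=35}

Answer: {x=0, y=16, z=35}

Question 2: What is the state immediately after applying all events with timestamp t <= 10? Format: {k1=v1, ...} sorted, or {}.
Answer: {x=7}

Derivation:
Apply events with t <= 10 (1 events):
  after event 1 (t=9: INC x by 7): {x=7}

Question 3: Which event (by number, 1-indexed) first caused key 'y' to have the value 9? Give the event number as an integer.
Answer: 4

Derivation:
Looking for first event where y becomes 9:
  event 3: y = -2
  event 4: y -2 -> 9  <-- first match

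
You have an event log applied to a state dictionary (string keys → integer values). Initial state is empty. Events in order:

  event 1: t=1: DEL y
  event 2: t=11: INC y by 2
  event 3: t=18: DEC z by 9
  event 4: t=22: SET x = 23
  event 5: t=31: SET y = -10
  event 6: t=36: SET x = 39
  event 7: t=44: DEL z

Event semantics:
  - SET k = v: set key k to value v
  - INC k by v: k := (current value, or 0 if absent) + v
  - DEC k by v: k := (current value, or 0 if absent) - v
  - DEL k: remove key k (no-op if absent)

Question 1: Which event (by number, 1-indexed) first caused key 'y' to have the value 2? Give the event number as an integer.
Answer: 2

Derivation:
Looking for first event where y becomes 2:
  event 2: y (absent) -> 2  <-- first match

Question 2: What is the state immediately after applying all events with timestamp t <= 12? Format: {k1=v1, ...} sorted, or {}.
Apply events with t <= 12 (2 events):
  after event 1 (t=1: DEL y): {}
  after event 2 (t=11: INC y by 2): {y=2}

Answer: {y=2}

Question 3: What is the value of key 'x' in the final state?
Answer: 39

Derivation:
Track key 'x' through all 7 events:
  event 1 (t=1: DEL y): x unchanged
  event 2 (t=11: INC y by 2): x unchanged
  event 3 (t=18: DEC z by 9): x unchanged
  event 4 (t=22: SET x = 23): x (absent) -> 23
  event 5 (t=31: SET y = -10): x unchanged
  event 6 (t=36: SET x = 39): x 23 -> 39
  event 7 (t=44: DEL z): x unchanged
Final: x = 39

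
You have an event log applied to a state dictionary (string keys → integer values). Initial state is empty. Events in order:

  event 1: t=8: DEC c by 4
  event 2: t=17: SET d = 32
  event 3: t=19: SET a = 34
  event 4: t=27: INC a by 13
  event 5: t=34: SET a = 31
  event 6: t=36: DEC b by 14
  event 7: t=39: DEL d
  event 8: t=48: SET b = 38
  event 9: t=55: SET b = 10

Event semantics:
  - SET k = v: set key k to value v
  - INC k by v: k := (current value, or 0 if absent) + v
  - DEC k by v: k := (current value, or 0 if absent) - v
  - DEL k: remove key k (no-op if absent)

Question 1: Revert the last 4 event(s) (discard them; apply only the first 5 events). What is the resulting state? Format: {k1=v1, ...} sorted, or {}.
Answer: {a=31, c=-4, d=32}

Derivation:
Keep first 5 events (discard last 4):
  after event 1 (t=8: DEC c by 4): {c=-4}
  after event 2 (t=17: SET d = 32): {c=-4, d=32}
  after event 3 (t=19: SET a = 34): {a=34, c=-4, d=32}
  after event 4 (t=27: INC a by 13): {a=47, c=-4, d=32}
  after event 5 (t=34: SET a = 31): {a=31, c=-4, d=32}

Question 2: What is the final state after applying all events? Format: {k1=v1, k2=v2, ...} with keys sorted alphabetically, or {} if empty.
  after event 1 (t=8: DEC c by 4): {c=-4}
  after event 2 (t=17: SET d = 32): {c=-4, d=32}
  after event 3 (t=19: SET a = 34): {a=34, c=-4, d=32}
  after event 4 (t=27: INC a by 13): {a=47, c=-4, d=32}
  after event 5 (t=34: SET a = 31): {a=31, c=-4, d=32}
  after event 6 (t=36: DEC b by 14): {a=31, b=-14, c=-4, d=32}
  after event 7 (t=39: DEL d): {a=31, b=-14, c=-4}
  after event 8 (t=48: SET b = 38): {a=31, b=38, c=-4}
  after event 9 (t=55: SET b = 10): {a=31, b=10, c=-4}

Answer: {a=31, b=10, c=-4}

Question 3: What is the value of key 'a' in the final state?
Track key 'a' through all 9 events:
  event 1 (t=8: DEC c by 4): a unchanged
  event 2 (t=17: SET d = 32): a unchanged
  event 3 (t=19: SET a = 34): a (absent) -> 34
  event 4 (t=27: INC a by 13): a 34 -> 47
  event 5 (t=34: SET a = 31): a 47 -> 31
  event 6 (t=36: DEC b by 14): a unchanged
  event 7 (t=39: DEL d): a unchanged
  event 8 (t=48: SET b = 38): a unchanged
  event 9 (t=55: SET b = 10): a unchanged
Final: a = 31

Answer: 31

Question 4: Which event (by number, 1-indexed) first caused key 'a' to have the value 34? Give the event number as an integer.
Answer: 3

Derivation:
Looking for first event where a becomes 34:
  event 3: a (absent) -> 34  <-- first match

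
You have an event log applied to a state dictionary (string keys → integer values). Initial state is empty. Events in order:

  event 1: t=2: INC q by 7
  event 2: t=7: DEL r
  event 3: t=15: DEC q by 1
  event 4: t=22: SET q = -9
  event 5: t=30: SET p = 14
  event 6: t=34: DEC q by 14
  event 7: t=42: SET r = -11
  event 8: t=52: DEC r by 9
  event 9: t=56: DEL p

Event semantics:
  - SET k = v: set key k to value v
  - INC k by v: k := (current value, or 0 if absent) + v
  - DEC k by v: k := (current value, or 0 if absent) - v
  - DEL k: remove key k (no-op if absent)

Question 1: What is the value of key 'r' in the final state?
Answer: -20

Derivation:
Track key 'r' through all 9 events:
  event 1 (t=2: INC q by 7): r unchanged
  event 2 (t=7: DEL r): r (absent) -> (absent)
  event 3 (t=15: DEC q by 1): r unchanged
  event 4 (t=22: SET q = -9): r unchanged
  event 5 (t=30: SET p = 14): r unchanged
  event 6 (t=34: DEC q by 14): r unchanged
  event 7 (t=42: SET r = -11): r (absent) -> -11
  event 8 (t=52: DEC r by 9): r -11 -> -20
  event 9 (t=56: DEL p): r unchanged
Final: r = -20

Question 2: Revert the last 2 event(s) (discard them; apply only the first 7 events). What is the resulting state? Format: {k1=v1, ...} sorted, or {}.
Answer: {p=14, q=-23, r=-11}

Derivation:
Keep first 7 events (discard last 2):
  after event 1 (t=2: INC q by 7): {q=7}
  after event 2 (t=7: DEL r): {q=7}
  after event 3 (t=15: DEC q by 1): {q=6}
  after event 4 (t=22: SET q = -9): {q=-9}
  after event 5 (t=30: SET p = 14): {p=14, q=-9}
  after event 6 (t=34: DEC q by 14): {p=14, q=-23}
  after event 7 (t=42: SET r = -11): {p=14, q=-23, r=-11}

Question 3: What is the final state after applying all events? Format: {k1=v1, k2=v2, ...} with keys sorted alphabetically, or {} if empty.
Answer: {q=-23, r=-20}

Derivation:
  after event 1 (t=2: INC q by 7): {q=7}
  after event 2 (t=7: DEL r): {q=7}
  after event 3 (t=15: DEC q by 1): {q=6}
  after event 4 (t=22: SET q = -9): {q=-9}
  after event 5 (t=30: SET p = 14): {p=14, q=-9}
  after event 6 (t=34: DEC q by 14): {p=14, q=-23}
  after event 7 (t=42: SET r = -11): {p=14, q=-23, r=-11}
  after event 8 (t=52: DEC r by 9): {p=14, q=-23, r=-20}
  after event 9 (t=56: DEL p): {q=-23, r=-20}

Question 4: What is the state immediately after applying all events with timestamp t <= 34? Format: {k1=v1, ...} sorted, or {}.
Answer: {p=14, q=-23}

Derivation:
Apply events with t <= 34 (6 events):
  after event 1 (t=2: INC q by 7): {q=7}
  after event 2 (t=7: DEL r): {q=7}
  after event 3 (t=15: DEC q by 1): {q=6}
  after event 4 (t=22: SET q = -9): {q=-9}
  after event 5 (t=30: SET p = 14): {p=14, q=-9}
  after event 6 (t=34: DEC q by 14): {p=14, q=-23}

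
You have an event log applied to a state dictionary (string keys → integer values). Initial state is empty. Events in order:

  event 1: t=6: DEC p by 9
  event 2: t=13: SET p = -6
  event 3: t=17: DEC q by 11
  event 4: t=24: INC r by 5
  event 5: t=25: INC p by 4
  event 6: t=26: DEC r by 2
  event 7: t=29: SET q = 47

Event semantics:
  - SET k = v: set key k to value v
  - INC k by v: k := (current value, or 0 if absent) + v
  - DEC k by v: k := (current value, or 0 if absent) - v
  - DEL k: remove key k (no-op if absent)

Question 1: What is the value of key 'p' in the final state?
Answer: -2

Derivation:
Track key 'p' through all 7 events:
  event 1 (t=6: DEC p by 9): p (absent) -> -9
  event 2 (t=13: SET p = -6): p -9 -> -6
  event 3 (t=17: DEC q by 11): p unchanged
  event 4 (t=24: INC r by 5): p unchanged
  event 5 (t=25: INC p by 4): p -6 -> -2
  event 6 (t=26: DEC r by 2): p unchanged
  event 7 (t=29: SET q = 47): p unchanged
Final: p = -2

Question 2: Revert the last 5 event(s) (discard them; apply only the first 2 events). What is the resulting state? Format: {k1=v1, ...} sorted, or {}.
Keep first 2 events (discard last 5):
  after event 1 (t=6: DEC p by 9): {p=-9}
  after event 2 (t=13: SET p = -6): {p=-6}

Answer: {p=-6}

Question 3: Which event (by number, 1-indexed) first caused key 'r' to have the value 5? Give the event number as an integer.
Looking for first event where r becomes 5:
  event 4: r (absent) -> 5  <-- first match

Answer: 4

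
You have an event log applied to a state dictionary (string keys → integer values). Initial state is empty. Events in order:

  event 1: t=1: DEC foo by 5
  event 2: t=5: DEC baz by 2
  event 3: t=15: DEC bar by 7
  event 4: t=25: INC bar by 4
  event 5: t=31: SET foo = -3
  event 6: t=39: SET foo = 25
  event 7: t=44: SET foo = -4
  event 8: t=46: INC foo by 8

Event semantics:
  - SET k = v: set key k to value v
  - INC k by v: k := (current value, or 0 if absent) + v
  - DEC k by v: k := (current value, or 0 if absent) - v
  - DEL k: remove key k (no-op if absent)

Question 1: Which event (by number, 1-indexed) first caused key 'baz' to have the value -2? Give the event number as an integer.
Looking for first event where baz becomes -2:
  event 2: baz (absent) -> -2  <-- first match

Answer: 2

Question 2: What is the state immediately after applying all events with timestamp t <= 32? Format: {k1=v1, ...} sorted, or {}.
Apply events with t <= 32 (5 events):
  after event 1 (t=1: DEC foo by 5): {foo=-5}
  after event 2 (t=5: DEC baz by 2): {baz=-2, foo=-5}
  after event 3 (t=15: DEC bar by 7): {bar=-7, baz=-2, foo=-5}
  after event 4 (t=25: INC bar by 4): {bar=-3, baz=-2, foo=-5}
  after event 5 (t=31: SET foo = -3): {bar=-3, baz=-2, foo=-3}

Answer: {bar=-3, baz=-2, foo=-3}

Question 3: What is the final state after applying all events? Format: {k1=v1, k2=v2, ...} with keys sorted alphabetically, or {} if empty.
  after event 1 (t=1: DEC foo by 5): {foo=-5}
  after event 2 (t=5: DEC baz by 2): {baz=-2, foo=-5}
  after event 3 (t=15: DEC bar by 7): {bar=-7, baz=-2, foo=-5}
  after event 4 (t=25: INC bar by 4): {bar=-3, baz=-2, foo=-5}
  after event 5 (t=31: SET foo = -3): {bar=-3, baz=-2, foo=-3}
  after event 6 (t=39: SET foo = 25): {bar=-3, baz=-2, foo=25}
  after event 7 (t=44: SET foo = -4): {bar=-3, baz=-2, foo=-4}
  after event 8 (t=46: INC foo by 8): {bar=-3, baz=-2, foo=4}

Answer: {bar=-3, baz=-2, foo=4}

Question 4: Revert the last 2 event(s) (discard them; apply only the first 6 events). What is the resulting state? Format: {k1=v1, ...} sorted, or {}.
Answer: {bar=-3, baz=-2, foo=25}

Derivation:
Keep first 6 events (discard last 2):
  after event 1 (t=1: DEC foo by 5): {foo=-5}
  after event 2 (t=5: DEC baz by 2): {baz=-2, foo=-5}
  after event 3 (t=15: DEC bar by 7): {bar=-7, baz=-2, foo=-5}
  after event 4 (t=25: INC bar by 4): {bar=-3, baz=-2, foo=-5}
  after event 5 (t=31: SET foo = -3): {bar=-3, baz=-2, foo=-3}
  after event 6 (t=39: SET foo = 25): {bar=-3, baz=-2, foo=25}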